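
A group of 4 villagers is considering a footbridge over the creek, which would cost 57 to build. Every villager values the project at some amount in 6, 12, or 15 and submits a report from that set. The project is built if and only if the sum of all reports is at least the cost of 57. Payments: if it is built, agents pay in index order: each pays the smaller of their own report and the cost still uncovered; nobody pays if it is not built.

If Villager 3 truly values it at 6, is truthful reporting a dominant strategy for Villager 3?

Yes

Check each profile of the others' reports and compare truth against every alternative report.
Others report (15, 15, 15): truth gives 0, best alternative gives -6.
Others report (6, 6, 6): truth gives 0, best alternative gives 0.
Others report (6, 6, 12): truth gives 0, best alternative gives 0.
Others report (6, 6, 15): truth gives 0, best alternative gives 0.
Others report (6, 12, 6): truth gives 0, best alternative gives 0.
Others report (6, 12, 12): truth gives 0, best alternative gives 0.
(Remaining 21 profiles checked similarly; truth is weakly best in each.)
In every case the truthful report is at least as good as any alternative, so it is a dominant strategy.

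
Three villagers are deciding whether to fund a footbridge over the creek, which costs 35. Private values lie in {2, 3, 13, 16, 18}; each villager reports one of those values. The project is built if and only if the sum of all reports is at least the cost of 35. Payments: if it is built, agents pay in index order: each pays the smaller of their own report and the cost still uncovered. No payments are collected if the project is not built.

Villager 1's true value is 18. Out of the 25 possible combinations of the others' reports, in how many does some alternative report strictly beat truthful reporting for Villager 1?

Others report (2, 18): truth gives 0; report 16 gives 2 > 0. Violating.
Others report (3, 16): truth gives 0; report 16 gives 2 > 0. Violating.
Others report (3, 18): truth gives 0; report 16 gives 2 > 0. Violating.
Others report (13, 13): truth gives 0; report 13 gives 5 > 0. Violating.
Others report (2, 2): truth gives 0; no alternative beats it.
Others report (2, 3): truth gives 0; no alternative beats it.
(Checking all 25 profiles: 15 have a profitable deviation, 10 do not.)

15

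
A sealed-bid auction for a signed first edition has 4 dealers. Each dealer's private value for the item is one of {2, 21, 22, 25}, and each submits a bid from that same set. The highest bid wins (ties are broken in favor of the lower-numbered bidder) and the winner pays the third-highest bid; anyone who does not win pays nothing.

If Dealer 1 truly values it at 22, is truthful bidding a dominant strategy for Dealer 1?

Consider the case where Dealer 2 bids 2, Dealer 3 bids 2 and Dealer 4 bids 25.
Truthful bid 22: loses, pays 0, utility 0.
Bid 25 instead: wins, pays 2, utility 22 - 2 = 20.
Since 20 > 0, bidding 25 is strictly better here, so truthful bidding is not dominant.

No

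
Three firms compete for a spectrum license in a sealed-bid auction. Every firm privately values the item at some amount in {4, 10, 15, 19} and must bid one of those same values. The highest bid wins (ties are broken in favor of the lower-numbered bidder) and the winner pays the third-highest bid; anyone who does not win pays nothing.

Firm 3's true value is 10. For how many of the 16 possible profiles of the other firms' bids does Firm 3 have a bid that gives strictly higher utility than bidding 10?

4

Others bid (4, 10): truth gives 0; bid 15 gives 6 > 0. Violating.
Others bid (4, 15): truth gives 0; bid 19 gives 6 > 0. Violating.
Others bid (10, 4): truth gives 0; bid 15 gives 6 > 0. Violating.
Others bid (15, 4): truth gives 0; bid 19 gives 6 > 0. Violating.
Others bid (4, 4): truth gives 6; no alternative beats it.
Others bid (4, 19): truth gives 0; no alternative beats it.
(Checking all 16 profiles: 4 have a profitable deviation, 12 do not.)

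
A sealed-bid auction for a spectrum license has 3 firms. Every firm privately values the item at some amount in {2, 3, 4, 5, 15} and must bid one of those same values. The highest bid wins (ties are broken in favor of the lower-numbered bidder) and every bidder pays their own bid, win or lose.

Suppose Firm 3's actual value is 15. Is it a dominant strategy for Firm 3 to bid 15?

Consider the case where Firm 1 bids 2 and Firm 2 bids 2.
Truthful bid 15: wins, pays 15, utility 15 - 15 = 0.
Bid 3 instead: wins, pays 3, utility 15 - 3 = 12.
Since 12 > 0, bidding 3 is strictly better here, so truthful bidding is not dominant.

No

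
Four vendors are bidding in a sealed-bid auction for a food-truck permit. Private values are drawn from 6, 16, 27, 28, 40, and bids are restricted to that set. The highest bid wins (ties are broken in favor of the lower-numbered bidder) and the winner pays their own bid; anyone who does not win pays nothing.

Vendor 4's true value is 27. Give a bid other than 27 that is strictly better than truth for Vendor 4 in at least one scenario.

Suppose Vendor 1 bids 6, Vendor 2 bids 6 and Vendor 3 bids 6.
Bid 27: wins, pays 27, utility 27 - 27 = 0.
Bid 16: wins, pays 16, utility 27 - 16 = 11.
So bidding 16 beats truth here (11 > 0).

16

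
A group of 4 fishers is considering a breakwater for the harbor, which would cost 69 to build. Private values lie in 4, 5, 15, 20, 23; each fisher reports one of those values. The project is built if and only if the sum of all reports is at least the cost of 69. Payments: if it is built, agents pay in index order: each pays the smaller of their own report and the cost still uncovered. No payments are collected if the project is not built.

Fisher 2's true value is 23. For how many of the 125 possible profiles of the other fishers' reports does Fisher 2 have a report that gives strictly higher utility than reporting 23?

32

Others report (4, 23, 23): truth gives 0; report 20 gives 3 > 0. Violating.
Others report (5, 23, 23): truth gives 0; report 20 gives 3 > 0. Violating.
Others report (15, 15, 20): truth gives 0; report 20 gives 3 > 0. Violating.
Others report (15, 15, 23): truth gives 0; report 20 gives 3 > 0. Violating.
Others report (4, 4, 4): truth gives 0; no alternative beats it.
Others report (4, 4, 5): truth gives 0; no alternative beats it.
(Checking all 125 profiles: 32 have a profitable deviation, 93 do not.)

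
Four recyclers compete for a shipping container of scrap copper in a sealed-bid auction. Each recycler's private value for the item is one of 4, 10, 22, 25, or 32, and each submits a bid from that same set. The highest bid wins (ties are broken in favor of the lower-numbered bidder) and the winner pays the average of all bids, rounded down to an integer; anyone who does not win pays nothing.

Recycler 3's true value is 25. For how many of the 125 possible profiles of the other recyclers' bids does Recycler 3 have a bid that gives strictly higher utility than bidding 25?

41

Others bid (4, 4, 4): truth gives 16; bid 10 gives 20 > 16. Violating.
Others bid (4, 4, 10): truth gives 15; bid 10 gives 18 > 15. Violating.
Others bid (4, 4, 32): truth gives 0; bid 32 gives 7 > 0. Violating.
Others bid (4, 10, 10): truth gives 13; bid 22 gives 14 > 13. Violating.
Others bid (4, 4, 22): truth gives 12; no alternative beats it.
Others bid (4, 4, 25): truth gives 11; no alternative beats it.
(Checking all 125 profiles: 41 have a profitable deviation, 84 do not.)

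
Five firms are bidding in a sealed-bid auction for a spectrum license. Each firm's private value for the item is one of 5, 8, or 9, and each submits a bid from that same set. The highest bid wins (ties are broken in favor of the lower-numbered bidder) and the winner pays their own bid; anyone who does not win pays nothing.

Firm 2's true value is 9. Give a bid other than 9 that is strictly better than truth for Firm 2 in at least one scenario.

Suppose Firm 1 bids 5, Firm 3 bids 5, Firm 4 bids 5 and Firm 5 bids 5.
Bid 9: wins, pays 9, utility 9 - 9 = 0.
Bid 8: wins, pays 8, utility 9 - 8 = 1.
So bidding 8 beats truth here (1 > 0).

8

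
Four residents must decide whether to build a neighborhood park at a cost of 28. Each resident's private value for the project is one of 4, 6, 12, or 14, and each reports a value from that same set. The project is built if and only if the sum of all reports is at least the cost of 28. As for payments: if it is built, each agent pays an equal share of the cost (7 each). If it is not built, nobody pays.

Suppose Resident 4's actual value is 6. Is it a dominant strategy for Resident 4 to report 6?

Consider the case where Resident 1 reports 4, Resident 2 reports 4 and Resident 3 reports 14.
Truthful report 6: project built, pays 7, utility 6 - 7 = -1.
Report 4 instead: project not built, utility 0.
Since 0 > -1, reporting 4 is strictly better here, so truthful reporting is not dominant.

No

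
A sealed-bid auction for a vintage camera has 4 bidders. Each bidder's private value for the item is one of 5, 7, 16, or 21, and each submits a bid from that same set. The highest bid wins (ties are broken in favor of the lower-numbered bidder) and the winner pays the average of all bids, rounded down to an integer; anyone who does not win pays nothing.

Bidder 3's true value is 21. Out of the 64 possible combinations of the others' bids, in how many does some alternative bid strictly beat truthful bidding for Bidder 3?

Others bid (5, 5, 5): truth gives 12; bid 7 gives 16 > 12. Violating.
Others bid (5, 5, 7): truth gives 12; bid 7 gives 15 > 12. Violating.
Others bid (5, 5, 16): truth gives 10; bid 16 gives 11 > 10. Violating.
Others bid (5, 7, 5): truth gives 12; bid 16 gives 13 > 12. Violating.
Others bid (5, 5, 21): truth gives 8; no alternative beats it.
Others bid (5, 7, 21): truth gives 8; no alternative beats it.
(Checking all 64 profiles: 12 have a profitable deviation, 52 do not.)

12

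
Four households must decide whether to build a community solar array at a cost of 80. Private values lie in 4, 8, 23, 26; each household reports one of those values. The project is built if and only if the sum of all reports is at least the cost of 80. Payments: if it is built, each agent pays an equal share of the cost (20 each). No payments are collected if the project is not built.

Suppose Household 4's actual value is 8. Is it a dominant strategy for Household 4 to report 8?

No

Consider the case where Household 1 reports 23, Household 2 reports 23 and Household 3 reports 26.
Truthful report 8: project built, pays 20, utility 8 - 20 = -12.
Report 4 instead: project not built, utility 0.
Since 0 > -12, reporting 4 is strictly better here, so truthful reporting is not dominant.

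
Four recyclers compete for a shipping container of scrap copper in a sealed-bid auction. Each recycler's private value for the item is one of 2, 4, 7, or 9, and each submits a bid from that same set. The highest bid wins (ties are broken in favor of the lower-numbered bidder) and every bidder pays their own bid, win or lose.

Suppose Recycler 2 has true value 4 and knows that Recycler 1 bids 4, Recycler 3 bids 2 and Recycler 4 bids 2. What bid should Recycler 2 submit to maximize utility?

2

Bid 2: loses but pays 2, utility -2.
Bid 4: loses but pays 4, utility -4.
Bid 7: wins, pays 7, utility 4 - 7 = -3.
Bid 9: wins, pays 9, utility 4 - 9 = -5.
The best choice is 2 with utility -2.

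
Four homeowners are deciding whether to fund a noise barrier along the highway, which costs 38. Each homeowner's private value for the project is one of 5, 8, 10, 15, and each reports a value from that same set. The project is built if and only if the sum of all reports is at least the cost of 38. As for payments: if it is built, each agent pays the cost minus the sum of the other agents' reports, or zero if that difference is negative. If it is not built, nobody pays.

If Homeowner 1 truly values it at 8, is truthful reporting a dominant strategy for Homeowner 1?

Yes

Check each profile of the others' reports and compare truth against every alternative report.
Others report (8, 15, 15): truth gives 8, best alternative gives 8.
Others report (10, 15, 15): truth gives 8, best alternative gives 8.
Others report (15, 8, 15): truth gives 8, best alternative gives 8.
Others report (15, 10, 15): truth gives 8, best alternative gives 8.
Others report (15, 15, 8): truth gives 8, best alternative gives 8.
Others report (15, 15, 10): truth gives 8, best alternative gives 8.
(Remaining 58 profiles checked similarly; truth is weakly best in each.)
In every case the truthful report is at least as good as any alternative, so it is a dominant strategy.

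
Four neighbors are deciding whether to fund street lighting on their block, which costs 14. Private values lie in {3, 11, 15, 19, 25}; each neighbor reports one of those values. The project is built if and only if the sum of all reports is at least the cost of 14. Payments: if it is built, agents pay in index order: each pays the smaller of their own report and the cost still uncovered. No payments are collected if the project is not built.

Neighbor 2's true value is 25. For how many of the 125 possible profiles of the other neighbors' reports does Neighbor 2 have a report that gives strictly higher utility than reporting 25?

24

Others report (3, 3, 11): truth gives 14; report 3 gives 22 > 14. Violating.
Others report (3, 3, 15): truth gives 14; report 3 gives 22 > 14. Violating.
Others report (3, 3, 19): truth gives 14; report 3 gives 22 > 14. Violating.
Others report (3, 3, 25): truth gives 14; report 3 gives 22 > 14. Violating.
Others report (3, 3, 3): truth gives 14; no alternative beats it.
Others report (11, 3, 3): truth gives 22; no alternative beats it.
(Checking all 125 profiles: 24 have a profitable deviation, 101 do not.)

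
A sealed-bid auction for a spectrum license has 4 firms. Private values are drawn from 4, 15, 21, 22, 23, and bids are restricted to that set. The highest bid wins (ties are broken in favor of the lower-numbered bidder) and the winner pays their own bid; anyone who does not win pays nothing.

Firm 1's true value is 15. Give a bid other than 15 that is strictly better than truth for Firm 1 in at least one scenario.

4

Suppose Firm 2 bids 4, Firm 3 bids 4 and Firm 4 bids 4.
Bid 15: wins, pays 15, utility 15 - 15 = 0.
Bid 4: wins, pays 4, utility 15 - 4 = 11.
So bidding 4 beats truth here (11 > 0).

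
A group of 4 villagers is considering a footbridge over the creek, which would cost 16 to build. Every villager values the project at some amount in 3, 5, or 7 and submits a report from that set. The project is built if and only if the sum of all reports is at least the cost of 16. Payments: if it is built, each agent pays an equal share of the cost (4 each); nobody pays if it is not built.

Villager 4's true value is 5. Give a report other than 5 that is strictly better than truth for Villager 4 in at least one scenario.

7

Suppose Villager 1 reports 3, Villager 2 reports 3 and Villager 3 reports 3.
Report 5: project not built, utility 0.
Report 7: project built, pays 4, utility 5 - 4 = 1.
So reporting 7 beats truth here (1 > 0).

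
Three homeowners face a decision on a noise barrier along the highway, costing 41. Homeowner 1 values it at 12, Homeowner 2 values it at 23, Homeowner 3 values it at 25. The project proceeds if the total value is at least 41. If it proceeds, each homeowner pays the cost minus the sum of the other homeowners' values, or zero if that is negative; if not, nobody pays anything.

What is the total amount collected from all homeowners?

Total value 60 ≥ cost 41, so it is built.
Homeowner 1: others sum to 48; max(0, 41 - 48) = 0.
Homeowner 2: others sum to 37; max(0, 41 - 37) = 4.
Homeowner 3: others sum to 35; max(0, 41 - 35) = 6.
Total collected = 0 + 4 + 6 = 10.

10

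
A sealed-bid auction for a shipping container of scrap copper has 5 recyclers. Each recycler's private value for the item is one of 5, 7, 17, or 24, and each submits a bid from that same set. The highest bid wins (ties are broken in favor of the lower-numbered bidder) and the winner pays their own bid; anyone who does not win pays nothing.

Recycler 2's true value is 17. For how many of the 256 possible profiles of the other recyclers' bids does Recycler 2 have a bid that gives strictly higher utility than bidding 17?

8

Others bid (5, 5, 5, 5): truth gives 0; bid 7 gives 10 > 0. Violating.
Others bid (5, 5, 5, 7): truth gives 0; bid 7 gives 10 > 0. Violating.
Others bid (5, 5, 7, 5): truth gives 0; bid 7 gives 10 > 0. Violating.
Others bid (5, 5, 7, 7): truth gives 0; bid 7 gives 10 > 0. Violating.
Others bid (5, 5, 5, 17): truth gives 0; no alternative beats it.
Others bid (5, 5, 5, 24): truth gives 0; no alternative beats it.
(Checking all 256 profiles: 8 have a profitable deviation, 248 do not.)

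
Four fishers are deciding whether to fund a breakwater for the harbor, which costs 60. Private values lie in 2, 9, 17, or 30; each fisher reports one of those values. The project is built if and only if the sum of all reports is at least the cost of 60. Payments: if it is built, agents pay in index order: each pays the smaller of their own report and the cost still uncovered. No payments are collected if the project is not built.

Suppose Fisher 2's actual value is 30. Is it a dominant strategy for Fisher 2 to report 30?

Consider the case where Fisher 1 reports 2, Fisher 3 reports 17 and Fisher 4 reports 30.
Truthful report 30: project built, pays 30, utility 30 - 30 = 0.
Report 17 instead: project built, pays 17, utility 30 - 17 = 13.
Since 13 > 0, reporting 17 is strictly better here, so truthful reporting is not dominant.

No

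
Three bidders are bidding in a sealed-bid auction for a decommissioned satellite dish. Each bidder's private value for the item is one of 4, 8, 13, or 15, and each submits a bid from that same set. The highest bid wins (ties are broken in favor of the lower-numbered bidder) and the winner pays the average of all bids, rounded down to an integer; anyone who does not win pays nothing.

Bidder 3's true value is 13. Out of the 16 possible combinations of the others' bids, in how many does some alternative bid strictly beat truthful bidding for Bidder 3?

5

Others bid (4, 4): truth gives 6; bid 8 gives 8 > 6. Violating.
Others bid (4, 13): truth gives 0; bid 15 gives 3 > 0. Violating.
Others bid (8, 13): truth gives 0; bid 15 gives 1 > 0. Violating.
Others bid (13, 4): truth gives 0; bid 15 gives 3 > 0. Violating.
Others bid (4, 8): truth gives 5; no alternative beats it.
Others bid (4, 15): truth gives 0; no alternative beats it.
(Checking all 16 profiles: 5 have a profitable deviation, 11 do not.)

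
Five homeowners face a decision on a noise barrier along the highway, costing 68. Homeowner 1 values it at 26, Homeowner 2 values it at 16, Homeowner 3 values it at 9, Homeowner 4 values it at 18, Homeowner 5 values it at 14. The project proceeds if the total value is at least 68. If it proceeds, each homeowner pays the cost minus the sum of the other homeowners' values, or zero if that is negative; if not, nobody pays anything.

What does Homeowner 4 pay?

3

Total value 83 ≥ cost 68, so the project is built.
The other homeowners' values sum to 65.
Cost minus that sum is 68 - 65 = 3.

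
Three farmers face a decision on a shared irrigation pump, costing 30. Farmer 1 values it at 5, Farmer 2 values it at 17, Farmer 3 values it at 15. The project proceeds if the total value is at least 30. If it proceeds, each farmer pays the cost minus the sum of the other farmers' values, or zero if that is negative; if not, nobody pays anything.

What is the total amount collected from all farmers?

18

Total value 37 ≥ cost 30, so it is built.
Farmer 1: others sum to 32; max(0, 30 - 32) = 0.
Farmer 2: others sum to 20; max(0, 30 - 20) = 10.
Farmer 3: others sum to 22; max(0, 30 - 22) = 8.
Total collected = 0 + 10 + 8 = 18.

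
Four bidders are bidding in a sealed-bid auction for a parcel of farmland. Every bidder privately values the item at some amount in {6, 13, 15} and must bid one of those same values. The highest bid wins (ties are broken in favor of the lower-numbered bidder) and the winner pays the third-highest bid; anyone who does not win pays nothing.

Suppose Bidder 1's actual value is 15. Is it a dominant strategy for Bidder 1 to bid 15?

Check each profile of the others' bids and compare truth against every alternative bid.
Others bid (6, 6, 15): truth gives 9, best alternative gives 0.
Others bid (6, 15, 6): truth gives 9, best alternative gives 0.
Others bid (15, 6, 6): truth gives 9, best alternative gives 0.
Others bid (6, 13, 15): truth gives 2, best alternative gives 0.
Others bid (6, 15, 13): truth gives 2, best alternative gives 0.
Others bid (13, 6, 15): truth gives 2, best alternative gives 0.
(Remaining 21 profiles checked similarly; truth is weakly best in each.)
In every case the truthful bid is at least as good as any alternative, so it is a dominant strategy.

Yes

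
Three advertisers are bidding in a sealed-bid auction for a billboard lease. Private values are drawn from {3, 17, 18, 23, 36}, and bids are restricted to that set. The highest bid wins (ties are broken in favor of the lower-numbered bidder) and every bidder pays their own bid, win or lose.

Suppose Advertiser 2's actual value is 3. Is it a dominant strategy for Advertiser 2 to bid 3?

Yes

Check each profile of the others' bids and compare truth against every alternative bid.
Others bid (3, 23): truth gives -3, best alternative gives -17.
Others bid (3, 36): truth gives -3, best alternative gives -17.
Others bid (17, 23): truth gives -3, best alternative gives -17.
Others bid (17, 36): truth gives -3, best alternative gives -17.
Others bid (18, 3): truth gives -3, best alternative gives -17.
Others bid (18, 17): truth gives -3, best alternative gives -17.
(Remaining 19 profiles checked similarly; truth is weakly best in each.)
In every case the truthful bid is at least as good as any alternative, so it is a dominant strategy.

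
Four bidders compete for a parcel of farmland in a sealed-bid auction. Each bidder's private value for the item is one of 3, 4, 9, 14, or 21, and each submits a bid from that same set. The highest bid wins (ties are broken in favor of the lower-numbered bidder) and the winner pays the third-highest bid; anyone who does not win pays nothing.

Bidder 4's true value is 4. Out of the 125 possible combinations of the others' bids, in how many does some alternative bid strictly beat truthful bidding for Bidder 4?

9

Others bid (3, 3, 4): truth gives 0; bid 9 gives 1 > 0. Violating.
Others bid (3, 3, 9): truth gives 0; bid 14 gives 1 > 0. Violating.
Others bid (3, 3, 14): truth gives 0; bid 21 gives 1 > 0. Violating.
Others bid (3, 4, 3): truth gives 0; bid 9 gives 1 > 0. Violating.
Others bid (3, 3, 3): truth gives 1; no alternative beats it.
Others bid (3, 3, 21): truth gives 0; no alternative beats it.
(Checking all 125 profiles: 9 have a profitable deviation, 116 do not.)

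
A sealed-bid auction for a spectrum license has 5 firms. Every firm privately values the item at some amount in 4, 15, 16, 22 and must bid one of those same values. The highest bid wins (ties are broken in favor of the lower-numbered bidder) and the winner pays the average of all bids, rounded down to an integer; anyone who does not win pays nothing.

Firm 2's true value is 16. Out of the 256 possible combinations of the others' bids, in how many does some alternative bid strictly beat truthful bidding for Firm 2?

71

Others bid (4, 4, 4, 22): truth gives 0; bid 22 gives 5 > 0. Violating.
Others bid (4, 4, 15, 22): truth gives 0; bid 22 gives 3 > 0. Violating.
Others bid (4, 4, 16, 22): truth gives 0; bid 22 gives 3 > 0. Violating.
Others bid (4, 4, 22, 4): truth gives 0; bid 22 gives 5 > 0. Violating.
Others bid (4, 4, 4, 4): truth gives 10; no alternative beats it.
Others bid (4, 4, 4, 15): truth gives 8; no alternative beats it.
(Checking all 256 profiles: 71 have a profitable deviation, 185 do not.)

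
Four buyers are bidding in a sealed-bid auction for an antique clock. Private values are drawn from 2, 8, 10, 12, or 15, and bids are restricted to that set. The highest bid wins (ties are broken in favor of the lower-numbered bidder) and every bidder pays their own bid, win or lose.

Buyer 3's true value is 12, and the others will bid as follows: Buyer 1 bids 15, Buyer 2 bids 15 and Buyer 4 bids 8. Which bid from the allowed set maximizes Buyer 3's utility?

2

Bid 2: loses but pays 2, utility -2.
Bid 8: loses but pays 8, utility -8.
Bid 10: loses but pays 10, utility -10.
Bid 12: loses but pays 12, utility -12.
Bid 15: loses but pays 15, utility -15.
The best choice is 2 with utility -2.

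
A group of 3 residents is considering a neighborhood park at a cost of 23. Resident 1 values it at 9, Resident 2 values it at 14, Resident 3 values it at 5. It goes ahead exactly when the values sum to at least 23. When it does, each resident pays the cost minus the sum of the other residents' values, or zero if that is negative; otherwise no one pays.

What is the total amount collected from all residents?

13

Total value 28 ≥ cost 23, so it is built.
Resident 1: others sum to 19; max(0, 23 - 19) = 4.
Resident 2: others sum to 14; max(0, 23 - 14) = 9.
Resident 3: others sum to 23; max(0, 23 - 23) = 0.
Total collected = 4 + 9 + 0 = 13.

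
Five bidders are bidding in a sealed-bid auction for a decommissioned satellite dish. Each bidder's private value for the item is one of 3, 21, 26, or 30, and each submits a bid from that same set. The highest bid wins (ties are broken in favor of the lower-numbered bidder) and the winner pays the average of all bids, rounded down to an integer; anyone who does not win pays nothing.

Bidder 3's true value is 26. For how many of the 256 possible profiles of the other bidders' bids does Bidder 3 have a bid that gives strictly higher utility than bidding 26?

99

Others bid (3, 3, 3, 3): truth gives 19; bid 21 gives 20 > 19. Violating.
Others bid (3, 3, 3, 21): truth gives 15; bid 21 gives 16 > 15. Violating.
Others bid (3, 3, 3, 30): truth gives 0; bid 30 gives 13 > 0. Violating.
Others bid (3, 3, 21, 3): truth gives 15; bid 21 gives 16 > 15. Violating.
Others bid (3, 3, 3, 26): truth gives 14; no alternative beats it.
Others bid (3, 3, 21, 26): truth gives 11; no alternative beats it.
(Checking all 256 profiles: 99 have a profitable deviation, 157 do not.)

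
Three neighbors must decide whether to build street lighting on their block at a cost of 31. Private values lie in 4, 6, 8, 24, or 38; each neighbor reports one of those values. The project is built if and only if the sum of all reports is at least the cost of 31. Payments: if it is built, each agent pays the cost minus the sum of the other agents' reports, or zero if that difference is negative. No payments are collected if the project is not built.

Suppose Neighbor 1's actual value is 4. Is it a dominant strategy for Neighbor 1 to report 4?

Check each profile of the others' reports and compare truth against every alternative report.
Others report (4, 38): truth gives 4, best alternative gives 4.
Others report (6, 38): truth gives 4, best alternative gives 4.
Others report (8, 24): truth gives 4, best alternative gives 4.
Others report (8, 38): truth gives 4, best alternative gives 4.
Others report (24, 8): truth gives 4, best alternative gives 4.
Others report (24, 24): truth gives 4, best alternative gives 4.
(Remaining 19 profiles checked similarly; truth is weakly best in each.)
In every case the truthful report is at least as good as any alternative, so it is a dominant strategy.

Yes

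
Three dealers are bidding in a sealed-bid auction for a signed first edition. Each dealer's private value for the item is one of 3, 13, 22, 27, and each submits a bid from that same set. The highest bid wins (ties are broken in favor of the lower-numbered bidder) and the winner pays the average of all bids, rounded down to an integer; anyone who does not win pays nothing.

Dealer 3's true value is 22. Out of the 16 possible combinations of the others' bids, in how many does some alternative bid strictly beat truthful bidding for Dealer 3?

Others bid (3, 3): truth gives 13; bid 13 gives 16 > 13. Violating.
Others bid (3, 22): truth gives 0; bid 27 gives 5 > 0. Violating.
Others bid (13, 22): truth gives 0; bid 27 gives 2 > 0. Violating.
Others bid (22, 3): truth gives 0; bid 27 gives 5 > 0. Violating.
Others bid (3, 13): truth gives 10; no alternative beats it.
Others bid (3, 27): truth gives 0; no alternative beats it.
(Checking all 16 profiles: 5 have a profitable deviation, 11 do not.)

5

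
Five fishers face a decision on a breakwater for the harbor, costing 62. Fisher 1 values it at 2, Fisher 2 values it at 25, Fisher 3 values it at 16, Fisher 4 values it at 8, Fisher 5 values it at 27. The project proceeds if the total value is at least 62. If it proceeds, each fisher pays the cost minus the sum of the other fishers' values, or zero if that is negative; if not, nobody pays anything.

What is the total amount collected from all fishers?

Total value 78 ≥ cost 62, so it is built.
Fisher 1: others sum to 76; max(0, 62 - 76) = 0.
Fisher 2: others sum to 53; max(0, 62 - 53) = 9.
Fisher 3: others sum to 62; max(0, 62 - 62) = 0.
Fisher 4: others sum to 70; max(0, 62 - 70) = 0.
Fisher 5: others sum to 51; max(0, 62 - 51) = 11.
Total collected = 0 + 9 + 0 + 0 + 11 = 20.

20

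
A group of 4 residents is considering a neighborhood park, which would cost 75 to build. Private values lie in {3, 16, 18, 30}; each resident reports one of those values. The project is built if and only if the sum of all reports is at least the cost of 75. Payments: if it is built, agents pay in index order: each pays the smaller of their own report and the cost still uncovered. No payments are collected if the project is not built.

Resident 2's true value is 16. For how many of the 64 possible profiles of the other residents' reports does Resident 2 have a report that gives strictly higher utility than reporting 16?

7

Others report (16, 30, 30): truth gives 0; report 3 gives 13 > 0. Violating.
Others report (18, 30, 30): truth gives 0; report 3 gives 13 > 0. Violating.
Others report (30, 16, 30): truth gives 0; report 3 gives 13 > 0. Violating.
Others report (30, 18, 30): truth gives 0; report 3 gives 13 > 0. Violating.
Others report (3, 3, 3): truth gives 0; no alternative beats it.
Others report (3, 3, 16): truth gives 0; no alternative beats it.
(Checking all 64 profiles: 7 have a profitable deviation, 57 do not.)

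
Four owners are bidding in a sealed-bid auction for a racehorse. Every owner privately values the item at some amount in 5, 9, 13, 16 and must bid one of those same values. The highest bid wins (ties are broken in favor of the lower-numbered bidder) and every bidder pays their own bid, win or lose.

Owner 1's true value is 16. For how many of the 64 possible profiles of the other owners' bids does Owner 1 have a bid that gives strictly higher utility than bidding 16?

27

Others bid (5, 5, 5): truth gives 0; bid 5 gives 11 > 0. Violating.
Others bid (5, 5, 9): truth gives 0; bid 9 gives 7 > 0. Violating.
Others bid (5, 5, 13): truth gives 0; bid 13 gives 3 > 0. Violating.
Others bid (5, 9, 5): truth gives 0; bid 9 gives 7 > 0. Violating.
Others bid (5, 5, 16): truth gives 0; no alternative beats it.
Others bid (5, 9, 16): truth gives 0; no alternative beats it.
(Checking all 64 profiles: 27 have a profitable deviation, 37 do not.)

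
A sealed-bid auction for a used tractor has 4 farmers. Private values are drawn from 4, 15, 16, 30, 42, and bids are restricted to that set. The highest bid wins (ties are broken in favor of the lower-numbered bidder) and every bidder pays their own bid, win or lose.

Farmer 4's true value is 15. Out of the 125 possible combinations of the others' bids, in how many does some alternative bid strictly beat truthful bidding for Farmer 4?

124

Others bid (4, 4, 15): truth gives -15; bid 16 gives -1 > -15. Violating.
Others bid (4, 4, 16): truth gives -15; bid 4 gives -4 > -15. Violating.
Others bid (4, 4, 30): truth gives -15; bid 4 gives -4 > -15. Violating.
Others bid (4, 4, 42): truth gives -15; bid 4 gives -4 > -15. Violating.
Others bid (4, 4, 4): truth gives 0; no alternative beats it.
(Checking all 125 profiles: 124 have a profitable deviation, 1 does not.)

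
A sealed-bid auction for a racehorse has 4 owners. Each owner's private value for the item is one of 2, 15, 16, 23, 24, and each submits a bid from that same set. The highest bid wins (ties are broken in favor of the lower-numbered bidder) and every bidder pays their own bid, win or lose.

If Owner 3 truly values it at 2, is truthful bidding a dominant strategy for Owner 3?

Check each profile of the others' bids and compare truth against every alternative bid.
Others bid (2, 2, 23): truth gives -2, best alternative gives -15.
Others bid (2, 2, 24): truth gives -2, best alternative gives -15.
Others bid (2, 15, 23): truth gives -2, best alternative gives -15.
Others bid (2, 15, 24): truth gives -2, best alternative gives -15.
Others bid (2, 16, 2): truth gives -2, best alternative gives -15.
Others bid (2, 16, 15): truth gives -2, best alternative gives -15.
(Remaining 119 profiles checked similarly; truth is weakly best in each.)
In every case the truthful bid is at least as good as any alternative, so it is a dominant strategy.

Yes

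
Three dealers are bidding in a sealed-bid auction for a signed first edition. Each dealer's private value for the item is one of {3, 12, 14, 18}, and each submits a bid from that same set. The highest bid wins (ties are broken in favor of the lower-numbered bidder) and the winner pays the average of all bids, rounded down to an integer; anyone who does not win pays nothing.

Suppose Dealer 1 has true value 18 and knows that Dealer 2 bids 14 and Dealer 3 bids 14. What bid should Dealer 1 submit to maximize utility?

14

Bid 3: loses, pays 0, utility 0.
Bid 12: loses, pays 0, utility 0.
Bid 14: wins, pays 14, utility 18 - 14 = 4.
Bid 18: wins, pays 15, utility 18 - 15 = 3.
The best choice is 14 with utility 4.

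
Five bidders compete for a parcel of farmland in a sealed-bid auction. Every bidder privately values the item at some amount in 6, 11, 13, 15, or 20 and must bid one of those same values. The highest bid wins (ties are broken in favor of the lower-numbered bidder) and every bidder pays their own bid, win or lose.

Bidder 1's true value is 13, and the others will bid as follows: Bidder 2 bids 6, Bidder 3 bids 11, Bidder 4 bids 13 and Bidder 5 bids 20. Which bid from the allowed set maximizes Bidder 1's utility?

6

Bid 6: loses but pays 6, utility -6.
Bid 11: loses but pays 11, utility -11.
Bid 13: loses but pays 13, utility -13.
Bid 15: loses but pays 15, utility -15.
Bid 20: wins, pays 20, utility 13 - 20 = -7.
The best choice is 6 with utility -6.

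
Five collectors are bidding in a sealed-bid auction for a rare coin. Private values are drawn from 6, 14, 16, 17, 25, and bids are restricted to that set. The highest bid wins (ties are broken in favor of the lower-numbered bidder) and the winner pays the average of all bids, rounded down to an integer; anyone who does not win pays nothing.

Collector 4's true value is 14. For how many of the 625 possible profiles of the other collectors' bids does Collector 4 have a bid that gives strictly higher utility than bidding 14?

82

Others bid (6, 6, 6, 16): truth gives 0; bid 16 gives 4 > 0. Violating.
Others bid (6, 6, 6, 17): truth gives 0; bid 17 gives 4 > 0. Violating.
Others bid (6, 6, 6, 25): truth gives 0; bid 25 gives 1 > 0. Violating.
Others bid (6, 6, 14, 6): truth gives 0; bid 16 gives 5 > 0. Violating.
Others bid (6, 6, 6, 6): truth gives 7; no alternative beats it.
Others bid (6, 6, 6, 14): truth gives 5; no alternative beats it.
(Checking all 625 profiles: 82 have a profitable deviation, 543 do not.)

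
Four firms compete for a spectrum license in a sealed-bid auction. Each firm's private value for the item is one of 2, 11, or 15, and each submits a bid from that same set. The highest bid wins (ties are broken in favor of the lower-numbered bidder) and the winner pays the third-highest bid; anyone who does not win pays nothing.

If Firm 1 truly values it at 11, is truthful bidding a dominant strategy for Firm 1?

No

Consider the case where Firm 2 bids 2, Firm 3 bids 2 and Firm 4 bids 15.
Truthful bid 11: loses, pays 0, utility 0.
Bid 15 instead: wins, pays 2, utility 11 - 2 = 9.
Since 9 > 0, bidding 15 is strictly better here, so truthful bidding is not dominant.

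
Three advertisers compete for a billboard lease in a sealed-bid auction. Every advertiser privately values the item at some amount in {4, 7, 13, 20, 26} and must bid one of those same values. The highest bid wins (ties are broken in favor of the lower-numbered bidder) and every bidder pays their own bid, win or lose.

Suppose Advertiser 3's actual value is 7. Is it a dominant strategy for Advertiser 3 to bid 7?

No

Consider the case where Advertiser 1 bids 4 and Advertiser 2 bids 7.
Truthful bid 7: loses but pays 7, utility -7.
Bid 4 instead: loses but pays 4, utility -4.
Since -4 > -7, bidding 4 is strictly better here, so truthful bidding is not dominant.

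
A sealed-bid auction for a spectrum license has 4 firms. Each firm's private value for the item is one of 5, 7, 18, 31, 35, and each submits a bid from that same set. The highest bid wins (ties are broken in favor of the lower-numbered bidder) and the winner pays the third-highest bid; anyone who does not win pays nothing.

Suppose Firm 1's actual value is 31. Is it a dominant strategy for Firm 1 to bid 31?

No

Consider the case where Firm 2 bids 5, Firm 3 bids 5 and Firm 4 bids 35.
Truthful bid 31: loses, pays 0, utility 0.
Bid 35 instead: wins, pays 5, utility 31 - 5 = 26.
Since 26 > 0, bidding 35 is strictly better here, so truthful bidding is not dominant.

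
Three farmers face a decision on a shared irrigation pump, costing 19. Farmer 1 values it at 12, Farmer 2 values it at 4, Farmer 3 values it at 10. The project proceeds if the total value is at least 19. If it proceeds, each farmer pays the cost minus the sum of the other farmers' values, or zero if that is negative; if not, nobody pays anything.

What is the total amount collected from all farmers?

Total value 26 ≥ cost 19, so it is built.
Farmer 1: others sum to 14; max(0, 19 - 14) = 5.
Farmer 2: others sum to 22; max(0, 19 - 22) = 0.
Farmer 3: others sum to 16; max(0, 19 - 16) = 3.
Total collected = 5 + 0 + 3 = 8.

8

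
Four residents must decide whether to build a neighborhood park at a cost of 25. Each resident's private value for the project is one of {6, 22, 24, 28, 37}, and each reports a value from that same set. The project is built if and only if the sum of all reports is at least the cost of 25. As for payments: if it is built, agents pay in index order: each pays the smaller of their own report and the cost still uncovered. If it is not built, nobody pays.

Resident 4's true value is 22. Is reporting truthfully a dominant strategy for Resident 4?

Check each profile of the others' reports and compare truth against every alternative report.
Others report (6, 6, 22): truth gives 22, best alternative gives 22.
Others report (6, 6, 24): truth gives 22, best alternative gives 22.
Others report (6, 6, 28): truth gives 22, best alternative gives 22.
Others report (6, 6, 37): truth gives 22, best alternative gives 22.
Others report (6, 22, 6): truth gives 22, best alternative gives 22.
Others report (6, 22, 22): truth gives 22, best alternative gives 22.
(Remaining 119 profiles checked similarly; truth is weakly best in each.)
In every case the truthful report is at least as good as any alternative, so it is a dominant strategy.

Yes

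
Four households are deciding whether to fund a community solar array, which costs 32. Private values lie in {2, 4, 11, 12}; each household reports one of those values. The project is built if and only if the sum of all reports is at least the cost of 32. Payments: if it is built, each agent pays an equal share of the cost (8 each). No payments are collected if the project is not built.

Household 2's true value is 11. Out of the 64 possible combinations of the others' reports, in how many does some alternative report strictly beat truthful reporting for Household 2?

3

Others report (4, 4, 12): truth gives 0; report 12 gives 3 > 0. Violating.
Others report (4, 12, 4): truth gives 0; report 12 gives 3 > 0. Violating.
Others report (12, 4, 4): truth gives 0; report 12 gives 3 > 0. Violating.
Others report (2, 2, 2): truth gives 0; no alternative beats it.
Others report (2, 2, 4): truth gives 0; no alternative beats it.
(Checking all 64 profiles: 3 have a profitable deviation, 61 do not.)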